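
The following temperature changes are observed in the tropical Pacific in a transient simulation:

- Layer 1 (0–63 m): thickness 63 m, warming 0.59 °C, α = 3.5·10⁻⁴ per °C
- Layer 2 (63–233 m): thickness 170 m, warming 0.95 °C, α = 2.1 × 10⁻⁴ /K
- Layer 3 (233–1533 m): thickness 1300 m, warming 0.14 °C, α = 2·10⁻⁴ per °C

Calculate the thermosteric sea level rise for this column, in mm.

Δh ≈ 83.3 mm

Layer 1: 0.59 × 63 × 3.5×10⁻⁴ = 0.0130095 m
Layer 2: 2.1×10⁻⁴ × 0.95 × 170 = 0.033915 m
1300 × 2×10⁻⁴ × 0.14 = 0.03640 m
Δh = 0.0130095 + 0.033915 + 0.03640 = 0.0833245 m ≈ 83.3 mm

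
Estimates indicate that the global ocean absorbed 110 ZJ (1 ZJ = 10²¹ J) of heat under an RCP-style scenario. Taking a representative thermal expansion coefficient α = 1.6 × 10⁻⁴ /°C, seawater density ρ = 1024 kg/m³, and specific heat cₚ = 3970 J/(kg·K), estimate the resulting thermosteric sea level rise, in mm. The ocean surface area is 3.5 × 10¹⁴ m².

about 12.4 mm

Per unit area: Q = 110×10²¹ / (3.5×10¹⁴) ≈ 3.143×10⁸ J/m²
Δh = αQ/(ρcₚ) = 1.6×10⁻⁴ × 3.143×10⁸ / (1024 × 3970) ≈ 0.01237 m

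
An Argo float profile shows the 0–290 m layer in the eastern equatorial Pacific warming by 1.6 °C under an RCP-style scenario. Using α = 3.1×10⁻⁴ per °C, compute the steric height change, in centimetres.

Δh = 14.4 cm

Δh = αΔT·H = 3.1×10⁻⁴ × 1.6 × 290 = 0.14384 m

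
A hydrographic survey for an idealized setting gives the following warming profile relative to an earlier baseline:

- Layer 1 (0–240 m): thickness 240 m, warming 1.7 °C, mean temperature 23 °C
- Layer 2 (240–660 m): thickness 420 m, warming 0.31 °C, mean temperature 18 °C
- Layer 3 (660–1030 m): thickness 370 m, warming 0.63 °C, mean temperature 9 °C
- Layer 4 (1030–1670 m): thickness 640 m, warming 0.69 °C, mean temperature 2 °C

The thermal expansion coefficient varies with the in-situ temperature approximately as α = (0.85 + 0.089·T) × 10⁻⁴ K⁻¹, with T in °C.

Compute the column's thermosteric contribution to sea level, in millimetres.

Δh = 230 mm

Layer 1: α = (0.85 + 0.089×23)×10⁻⁴ = 2.897×10⁻⁴ K⁻¹
Layer 2: α = (0.85 + 0.089×18)×10⁻⁴ = 2.452×10⁻⁴ K⁻¹
Layer 3: α = (0.85 + 0.089×9)×10⁻⁴ = 1.651×10⁻⁴ K⁻¹
Layer 4: α = (0.85 + 0.089×2)×10⁻⁴ = 1.028×10⁻⁴ K⁻¹
1.7 × 240 × 2.897×10⁻⁴ = 0.1181976 m
240–660 m: 0.31 × 420 × 2.452×10⁻⁴ = 0.03192504 m
660–1030 m: 0.63 × 1.651×10⁻⁴ × 370 = 0.03848481 m
1030–1670 m: 640 × 1.028×10⁻⁴ × 0.69 = 0.04539648 m
Δh = 0.1181976 + 0.03192504 + 0.03848481 + 0.04539648 = 0.23400393 m ≈ 230 mm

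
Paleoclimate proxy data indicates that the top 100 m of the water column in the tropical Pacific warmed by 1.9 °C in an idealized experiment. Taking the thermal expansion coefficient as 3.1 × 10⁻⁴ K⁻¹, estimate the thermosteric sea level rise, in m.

Δh ≈ 0.059 m

Δh = αΔT·H = 3.1×10⁻⁴ × 1.9 × 100 = 0.05890 m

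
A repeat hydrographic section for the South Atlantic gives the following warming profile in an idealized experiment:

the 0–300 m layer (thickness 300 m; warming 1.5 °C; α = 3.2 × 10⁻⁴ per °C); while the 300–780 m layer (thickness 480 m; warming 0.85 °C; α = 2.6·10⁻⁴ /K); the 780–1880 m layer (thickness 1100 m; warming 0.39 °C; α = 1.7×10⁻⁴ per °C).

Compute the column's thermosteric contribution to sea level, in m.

Layer 1: 1.5 × 3.2×10⁻⁴ × 300 = 0.14400 m
300–780 m: 2.6×10⁻⁴ × 480 × 0.85 = 0.10608 m
780–1880 m: 1100 × 0.39 × 1.7×10⁻⁴ = 0.07293 m
Δh = 0.14400 + 0.10608 + 0.07293 = 0.32301 m

0.323 m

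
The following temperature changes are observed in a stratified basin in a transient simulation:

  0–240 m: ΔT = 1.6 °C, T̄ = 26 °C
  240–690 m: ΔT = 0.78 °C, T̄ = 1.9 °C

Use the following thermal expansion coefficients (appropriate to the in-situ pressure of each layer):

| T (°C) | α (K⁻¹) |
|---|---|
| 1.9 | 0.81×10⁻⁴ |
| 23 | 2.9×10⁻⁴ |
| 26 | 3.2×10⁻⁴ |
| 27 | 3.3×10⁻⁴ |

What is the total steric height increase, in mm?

Layer 1 at 26 °C → α = 3.2×10⁻⁴ K⁻¹
Layer 2 at 1.9 °C → α = 0.81×10⁻⁴ K⁻¹
Layer 1: 240 × 3.2×10⁻⁴ × 1.6 = 0.12288 m
0.81×10⁻⁴ × 0.78 × 450 = 0.028431 m
Δh = 0.12288 + 0.028431 = 0.151311 m

about 150 mm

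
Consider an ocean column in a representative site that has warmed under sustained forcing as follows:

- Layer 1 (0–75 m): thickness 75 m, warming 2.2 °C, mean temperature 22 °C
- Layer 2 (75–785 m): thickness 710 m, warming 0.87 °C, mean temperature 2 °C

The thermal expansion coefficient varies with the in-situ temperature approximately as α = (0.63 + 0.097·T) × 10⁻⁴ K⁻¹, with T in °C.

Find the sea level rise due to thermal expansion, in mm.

Layer 1: α = (0.63 + 0.097×22)×10⁻⁴ = 2.764×10⁻⁴ K⁻¹
Layer 2: α = (0.63 + 0.097×2)×10⁻⁴ = 0.824×10⁻⁴ K⁻¹
Layer 1: 2.764×10⁻⁴ × 75 × 2.2 = 0.045606 m
0.87 × 0.824×10⁻⁴ × 710 = 0.05089848 m
Δh = 0.045606 + 0.05089848 = 0.09650448 m ≈ 97 mm

Δh = 97 mm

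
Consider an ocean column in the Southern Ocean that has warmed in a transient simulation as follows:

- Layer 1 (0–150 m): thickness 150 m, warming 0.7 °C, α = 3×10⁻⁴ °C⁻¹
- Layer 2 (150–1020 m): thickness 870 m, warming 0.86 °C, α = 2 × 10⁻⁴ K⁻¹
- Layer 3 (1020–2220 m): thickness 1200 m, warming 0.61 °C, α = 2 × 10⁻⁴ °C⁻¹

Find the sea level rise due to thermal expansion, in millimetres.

Δh ≈ 328 mm

0–150 m: 0.7 × 150 × 3×10⁻⁴ = 0.03150 m
150–1020 m: 870 × 0.86 × 2×10⁻⁴ = 0.14964 m
1020–2220 m: 1200 × 2×10⁻⁴ × 0.61 = 0.14640 m
Δh = 0.03150 + 0.14964 + 0.14640 = 0.32754 m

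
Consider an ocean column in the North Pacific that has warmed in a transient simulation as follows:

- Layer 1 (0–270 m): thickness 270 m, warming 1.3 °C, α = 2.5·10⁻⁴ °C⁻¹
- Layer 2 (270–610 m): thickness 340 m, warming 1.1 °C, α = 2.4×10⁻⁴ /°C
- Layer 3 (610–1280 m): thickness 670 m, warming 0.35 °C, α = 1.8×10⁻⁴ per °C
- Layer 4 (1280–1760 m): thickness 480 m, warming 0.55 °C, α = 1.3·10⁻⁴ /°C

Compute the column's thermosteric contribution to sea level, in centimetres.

Δh ≈ 25.4 cm

0–270 m: 1.3 × 2.5×10⁻⁴ × 270 = 0.08775 m
Layer 2: 1.1 × 2.4×10⁻⁴ × 340 = 0.08976 m
670 × 0.35 × 1.8×10⁻⁴ = 0.04221 m
Layer 4: 1.3×10⁻⁴ × 0.55 × 480 = 0.03432 m
Δh = 0.08775 + 0.08976 + 0.04221 + 0.03432 = 0.25404 m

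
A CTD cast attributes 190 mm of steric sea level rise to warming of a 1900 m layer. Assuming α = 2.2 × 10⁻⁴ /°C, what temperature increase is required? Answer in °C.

about 0.455 °C

ΔT = Δh/(αH) = 0.19 / (2.2×10⁻⁴ × 1900) ≈ 0.4545 °C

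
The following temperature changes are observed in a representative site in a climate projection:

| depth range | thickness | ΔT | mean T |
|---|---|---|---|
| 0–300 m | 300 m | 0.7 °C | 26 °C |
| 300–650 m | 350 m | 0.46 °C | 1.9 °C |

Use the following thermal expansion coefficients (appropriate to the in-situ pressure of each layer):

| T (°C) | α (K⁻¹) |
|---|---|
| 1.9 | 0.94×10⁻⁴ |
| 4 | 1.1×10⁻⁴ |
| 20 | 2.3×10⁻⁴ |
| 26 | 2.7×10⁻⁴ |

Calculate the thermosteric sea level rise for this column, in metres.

Layer 1 at 26 °C → α = 2.7×10⁻⁴ K⁻¹
Layer 2 at 1.9 °C → α = 0.94×10⁻⁴ K⁻¹
Layer 1: 2.7×10⁻⁴ × 300 × 0.7 = 0.05670 m
300–650 m: 0.46 × 0.94×10⁻⁴ × 350 = 0.015134 m
Δh = 0.05670 + 0.015134 = 0.071834 m

about 0.0718 m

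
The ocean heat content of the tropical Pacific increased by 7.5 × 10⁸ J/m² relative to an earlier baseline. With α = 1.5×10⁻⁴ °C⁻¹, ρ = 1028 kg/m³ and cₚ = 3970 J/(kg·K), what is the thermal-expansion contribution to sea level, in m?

0.028 m of thermosteric rise

Δh = αQ/(ρcₚ) = 1.5×10⁻⁴ × 7.5×10⁸ / (1028 × 3970) ≈ 0.027566 m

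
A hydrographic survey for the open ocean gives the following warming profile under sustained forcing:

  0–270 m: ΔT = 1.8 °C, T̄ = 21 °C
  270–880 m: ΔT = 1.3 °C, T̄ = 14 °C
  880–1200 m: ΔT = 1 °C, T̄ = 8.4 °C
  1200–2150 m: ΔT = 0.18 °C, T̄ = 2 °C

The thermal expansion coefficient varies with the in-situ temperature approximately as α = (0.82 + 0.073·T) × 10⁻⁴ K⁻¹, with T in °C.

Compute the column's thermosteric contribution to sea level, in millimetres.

Δh ≈ 320 mm

Layer 1: α = (0.82 + 0.073×21)×10⁻⁴ = 2.353×10⁻⁴ K⁻¹
Layer 2: α = (0.82 + 0.073×14)×10⁻⁴ = 1.842×10⁻⁴ K⁻¹
Layer 3: α = (0.82 + 0.073×8.4)×10⁻⁴ = 1.4332×10⁻⁴ K⁻¹
Layer 4: α = (0.82 + 0.073×2)×10⁻⁴ = 0.966×10⁻⁴ K⁻¹
Layer 1: 1.8 × 270 × 2.353×10⁻⁴ = 0.1143558 m
Layer 2: 610 × 1.3 × 1.842×10⁻⁴ = 0.1460706 m
Layer 3: 320 × 1.4332×10⁻⁴ × 1 = 0.0458624 m
1200–2150 m: 0.966×10⁻⁴ × 0.18 × 950 = 0.0165186 m
Δh = 0.1143558 + 0.1460706 + 0.0458624 + 0.0165186 = 0.3228074 m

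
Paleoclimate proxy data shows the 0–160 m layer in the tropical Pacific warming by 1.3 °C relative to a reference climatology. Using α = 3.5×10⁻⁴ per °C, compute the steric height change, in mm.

Δh = αΔT·H = 3.5×10⁻⁴ × 1.3 × 160 = 0.07280 m

Δh ≈ 73 mm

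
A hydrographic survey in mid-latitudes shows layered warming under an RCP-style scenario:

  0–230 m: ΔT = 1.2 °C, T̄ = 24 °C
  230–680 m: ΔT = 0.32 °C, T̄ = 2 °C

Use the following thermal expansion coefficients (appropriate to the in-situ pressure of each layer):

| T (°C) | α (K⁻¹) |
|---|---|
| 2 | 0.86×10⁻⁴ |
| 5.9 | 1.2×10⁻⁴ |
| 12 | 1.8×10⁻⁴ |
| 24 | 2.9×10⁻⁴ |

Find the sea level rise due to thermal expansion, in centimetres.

Δh ≈ 9.2 cm

Layer 1 at 24 °C → α = 2.9×10⁻⁴ K⁻¹
Layer 2 at 2 °C → α = 0.86×10⁻⁴ K⁻¹
230 × 2.9×10⁻⁴ × 1.2 = 0.08004 m
0.32 × 450 × 0.86×10⁻⁴ = 0.012384 m
Δh = 0.08004 + 0.012384 = 0.092424 m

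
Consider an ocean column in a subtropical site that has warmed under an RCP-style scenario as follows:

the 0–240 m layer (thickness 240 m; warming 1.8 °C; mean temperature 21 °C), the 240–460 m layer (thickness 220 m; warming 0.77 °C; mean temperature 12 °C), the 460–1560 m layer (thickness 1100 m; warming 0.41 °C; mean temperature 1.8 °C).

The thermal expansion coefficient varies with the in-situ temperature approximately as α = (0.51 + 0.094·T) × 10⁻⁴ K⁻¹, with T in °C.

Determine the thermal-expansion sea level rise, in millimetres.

Δh ≈ 170 mm

Layer 1: α = (0.51 + 0.094×21)×10⁻⁴ = 2.484×10⁻⁴ K⁻¹
Layer 2: α = (0.51 + 0.094×12)×10⁻⁴ = 1.638×10⁻⁴ K⁻¹
Layer 3: α = (0.51 + 0.094×1.8)×10⁻⁴ = 0.6792×10⁻⁴ K⁻¹
Layer 1: 240 × 1.8 × 2.484×10⁻⁴ = 0.1073088 m
Layer 2: 0.77 × 220 × 1.638×10⁻⁴ = 0.02774772 m
460–1560 m: 0.6792×10⁻⁴ × 0.41 × 1100 = 0.03063192 m
Δh = 0.1073088 + 0.02774772 + 0.03063192 = 0.16568844 m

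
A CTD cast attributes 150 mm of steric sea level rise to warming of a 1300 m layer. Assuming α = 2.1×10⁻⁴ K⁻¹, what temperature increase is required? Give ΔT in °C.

ΔT = Δh/(αH) = 0.15 / (2.1×10⁻⁴ × 1300) ≈ 0.5495 °C

about 0.55 °C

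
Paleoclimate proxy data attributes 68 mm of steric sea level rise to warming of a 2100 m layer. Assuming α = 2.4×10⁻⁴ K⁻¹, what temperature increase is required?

ΔT ≈ 0.135 °C

ΔT = Δh/(αH) = 0.068 / (2.4×10⁻⁴ × 2100) ≈ 0.1349 °C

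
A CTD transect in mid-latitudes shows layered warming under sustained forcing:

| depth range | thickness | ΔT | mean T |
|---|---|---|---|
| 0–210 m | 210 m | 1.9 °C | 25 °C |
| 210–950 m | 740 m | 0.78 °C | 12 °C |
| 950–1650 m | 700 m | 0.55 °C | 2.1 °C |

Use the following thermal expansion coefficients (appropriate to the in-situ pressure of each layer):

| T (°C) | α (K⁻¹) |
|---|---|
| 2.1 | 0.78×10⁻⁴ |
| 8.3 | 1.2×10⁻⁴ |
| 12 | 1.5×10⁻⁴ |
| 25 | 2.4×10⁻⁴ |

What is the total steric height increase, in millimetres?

Layer 1 at 25 °C → α = 2.4×10⁻⁴ K⁻¹
Layer 2 at 12 °C → α = 1.5×10⁻⁴ K⁻¹
Layer 3 at 2.1 °C → α = 0.78×10⁻⁴ K⁻¹
0–210 m: 210 × 1.9 × 2.4×10⁻⁴ = 0.09576 m
740 × 0.78 × 1.5×10⁻⁴ = 0.08658 m
0.55 × 700 × 0.78×10⁻⁴ = 0.03003 m
Δh = 0.09576 + 0.08658 + 0.03003 = 0.21237 m ≈ 212 mm

212 mm of thermosteric rise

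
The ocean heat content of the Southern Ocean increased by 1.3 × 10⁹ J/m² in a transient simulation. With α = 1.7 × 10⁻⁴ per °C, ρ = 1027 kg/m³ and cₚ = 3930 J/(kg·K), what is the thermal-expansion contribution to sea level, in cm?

about 5.48 cm

Δh = αQ/(ρcₚ) = 1.7×10⁻⁴ × 1.3×10⁹ / (1027 × 3930) ≈ 0.054756 m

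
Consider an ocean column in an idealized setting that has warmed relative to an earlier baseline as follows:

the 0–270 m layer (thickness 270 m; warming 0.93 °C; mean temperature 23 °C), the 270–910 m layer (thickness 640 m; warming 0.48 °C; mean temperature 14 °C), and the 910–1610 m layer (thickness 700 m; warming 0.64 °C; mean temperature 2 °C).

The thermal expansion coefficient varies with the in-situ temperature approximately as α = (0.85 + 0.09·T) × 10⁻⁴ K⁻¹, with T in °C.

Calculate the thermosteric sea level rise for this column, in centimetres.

Layer 1: α = (0.85 + 0.09×23)×10⁻⁴ = 2.92×10⁻⁴ K⁻¹
Layer 2: α = (0.85 + 0.09×14)×10⁻⁴ = 2.11×10⁻⁴ K⁻¹
Layer 3: α = (0.85 + 0.09×2)×10⁻⁴ = 1.03×10⁻⁴ K⁻¹
0–270 m: 270 × 2.92×10⁻⁴ × 0.93 = 0.0733212 m
2.11×10⁻⁴ × 0.48 × 640 = 0.0648192 m
1.03×10⁻⁴ × 0.64 × 700 = 0.046144 m
Δh = 0.0733212 + 0.0648192 + 0.046144 = 0.1842844 m

Δh = 18.4 cm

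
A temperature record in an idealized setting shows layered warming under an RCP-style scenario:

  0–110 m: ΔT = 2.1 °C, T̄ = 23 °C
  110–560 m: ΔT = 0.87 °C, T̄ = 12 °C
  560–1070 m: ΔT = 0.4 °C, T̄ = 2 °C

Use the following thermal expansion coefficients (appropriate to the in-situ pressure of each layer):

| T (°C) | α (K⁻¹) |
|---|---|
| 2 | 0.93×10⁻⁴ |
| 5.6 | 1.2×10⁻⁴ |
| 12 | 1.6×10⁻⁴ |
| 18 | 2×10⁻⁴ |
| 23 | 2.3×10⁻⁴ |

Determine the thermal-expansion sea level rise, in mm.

Layer 1 at 23 °C → α = 2.3×10⁻⁴ K⁻¹
Layer 2 at 12 °C → α = 1.6×10⁻⁴ K⁻¹
Layer 3 at 2 °C → α = 0.93×10⁻⁴ K⁻¹
Layer 1: 110 × 2.3×10⁻⁴ × 2.1 = 0.05313 m
Layer 2: 450 × 0.87 × 1.6×10⁻⁴ = 0.06264 m
Layer 3: 0.4 × 0.93×10⁻⁴ × 510 = 0.018972 m
Δh = 0.05313 + 0.06264 + 0.018972 = 0.134742 m ≈ 135 mm

135 mm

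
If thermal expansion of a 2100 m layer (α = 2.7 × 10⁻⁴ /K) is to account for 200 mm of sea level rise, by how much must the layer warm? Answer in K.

ΔT = Δh/(αH) = 0.2 / (2.7×10⁻⁴ × 2100) ≈ 0.3527 K

0.353 K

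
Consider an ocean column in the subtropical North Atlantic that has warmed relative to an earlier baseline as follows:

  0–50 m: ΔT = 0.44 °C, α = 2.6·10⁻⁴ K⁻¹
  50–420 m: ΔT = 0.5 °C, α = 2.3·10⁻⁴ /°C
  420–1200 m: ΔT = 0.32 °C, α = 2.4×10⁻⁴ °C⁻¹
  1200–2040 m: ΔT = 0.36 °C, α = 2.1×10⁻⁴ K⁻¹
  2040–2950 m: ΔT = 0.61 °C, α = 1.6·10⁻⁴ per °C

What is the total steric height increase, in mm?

about 260 mm

0–50 m: 2.6×10⁻⁴ × 0.44 × 50 = 0.00572 m
Layer 2: 0.5 × 2.3×10⁻⁴ × 370 = 0.04255 m
420–1200 m: 0.32 × 780 × 2.4×10⁻⁴ = 0.059904 m
Layer 4: 840 × 2.1×10⁻⁴ × 0.36 = 0.063504 m
Layer 5: 1.6×10⁻⁴ × 910 × 0.61 = 0.088816 m
Δh = 0.00572 + 0.04255 + 0.059904 + 0.063504 + 0.088816 = 0.260494 m ≈ 260 mm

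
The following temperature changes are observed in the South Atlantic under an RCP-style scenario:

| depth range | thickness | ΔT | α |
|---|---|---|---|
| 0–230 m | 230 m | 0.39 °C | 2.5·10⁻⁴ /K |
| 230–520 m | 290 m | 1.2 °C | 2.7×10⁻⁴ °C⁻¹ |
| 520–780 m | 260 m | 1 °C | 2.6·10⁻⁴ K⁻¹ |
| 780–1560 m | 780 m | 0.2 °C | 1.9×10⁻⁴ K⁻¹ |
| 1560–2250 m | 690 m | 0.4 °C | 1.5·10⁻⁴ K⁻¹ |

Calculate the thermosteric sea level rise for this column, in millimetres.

Layer 1: 2.5×10⁻⁴ × 230 × 0.39 = 0.022425 m
1.2 × 290 × 2.7×10⁻⁴ = 0.09396 m
Layer 3: 1 × 260 × 2.6×10⁻⁴ = 0.06760 m
780–1560 m: 0.2 × 780 × 1.9×10⁻⁴ = 0.02964 m
Layer 5: 1.5×10⁻⁴ × 0.4 × 690 = 0.04140 m
Δh = 0.022425 + 0.09396 + 0.06760 + 0.02964 + 0.04140 = 0.255025 m

about 260 mm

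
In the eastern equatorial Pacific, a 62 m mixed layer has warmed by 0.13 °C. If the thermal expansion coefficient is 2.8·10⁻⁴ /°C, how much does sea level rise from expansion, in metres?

Δh = αΔT·H = 2.8×10⁻⁴ × 0.13 × 62 = 0.0022568 m

about 0.00226 m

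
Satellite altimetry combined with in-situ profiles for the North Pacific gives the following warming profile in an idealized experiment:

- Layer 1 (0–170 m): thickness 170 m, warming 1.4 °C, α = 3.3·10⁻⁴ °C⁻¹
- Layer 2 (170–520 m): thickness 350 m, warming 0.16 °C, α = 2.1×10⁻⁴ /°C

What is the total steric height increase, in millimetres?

90 mm

170 × 1.4 × 3.3×10⁻⁴ = 0.07854 m
170–520 m: 2.1×10⁻⁴ × 0.16 × 350 = 0.01176 m
Δh = 0.07854 + 0.01176 = 0.09030 m ≈ 90 mm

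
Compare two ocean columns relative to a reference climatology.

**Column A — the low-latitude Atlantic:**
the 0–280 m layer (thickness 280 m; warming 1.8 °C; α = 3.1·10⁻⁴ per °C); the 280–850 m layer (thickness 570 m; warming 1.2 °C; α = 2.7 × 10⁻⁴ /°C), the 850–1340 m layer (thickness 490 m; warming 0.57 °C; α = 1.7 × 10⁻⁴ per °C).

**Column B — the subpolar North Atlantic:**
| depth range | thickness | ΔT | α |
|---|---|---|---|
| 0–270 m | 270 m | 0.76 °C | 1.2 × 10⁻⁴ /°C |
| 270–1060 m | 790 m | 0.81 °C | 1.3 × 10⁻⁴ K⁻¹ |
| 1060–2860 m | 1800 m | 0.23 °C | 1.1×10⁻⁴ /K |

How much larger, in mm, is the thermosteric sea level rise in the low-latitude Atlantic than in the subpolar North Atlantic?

A 0–280 m: 280 × 3.1×10⁻⁴ × 1.8 = 0.15624 m
A 280–850 m: 570 × 2.7×10⁻⁴ × 1.2 = 0.18468 m
A 490 × 1.7×10⁻⁴ × 0.57 = 0.047481 m
A total: 0.388401 m
B Layer 1: 270 × 1.2×10⁻⁴ × 0.76 = 0.024624 m
B 270–1060 m: 790 × 1.3×10⁻⁴ × 0.81 = 0.083187 m
B Layer 3: 1.1×10⁻⁴ × 1800 × 0.23 = 0.04554 m
B total: 0.153351 m
Difference: 0.388401 − 0.153351 = 0.23505 m

240 mm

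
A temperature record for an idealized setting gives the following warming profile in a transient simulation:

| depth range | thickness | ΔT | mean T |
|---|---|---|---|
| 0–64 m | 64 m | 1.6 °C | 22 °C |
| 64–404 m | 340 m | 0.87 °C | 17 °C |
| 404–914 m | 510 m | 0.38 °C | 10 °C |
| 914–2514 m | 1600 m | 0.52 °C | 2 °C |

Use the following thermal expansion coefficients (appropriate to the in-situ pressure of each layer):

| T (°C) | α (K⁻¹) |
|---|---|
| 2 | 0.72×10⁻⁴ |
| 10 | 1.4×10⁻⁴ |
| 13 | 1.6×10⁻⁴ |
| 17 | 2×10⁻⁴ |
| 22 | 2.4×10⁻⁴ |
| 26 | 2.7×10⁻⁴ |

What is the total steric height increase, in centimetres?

Layer 1 at 22 °C → α = 2.4×10⁻⁴ K⁻¹
Layer 2 at 17 °C → α = 2×10⁻⁴ K⁻¹
Layer 3 at 10 °C → α = 1.4×10⁻⁴ K⁻¹
Layer 4 at 2 °C → α = 0.72×10⁻⁴ K⁻¹
64 × 2.4×10⁻⁴ × 1.6 = 0.024576 m
340 × 2×10⁻⁴ × 0.87 = 0.05916 m
1.4×10⁻⁴ × 0.38 × 510 = 0.027132 m
Layer 4: 0.52 × 1600 × 0.72×10⁻⁴ = 0.059904 m
Δh = 0.024576 + 0.05916 + 0.027132 + 0.059904 = 0.170772 m ≈ 17.1 cm

about 17.1 cm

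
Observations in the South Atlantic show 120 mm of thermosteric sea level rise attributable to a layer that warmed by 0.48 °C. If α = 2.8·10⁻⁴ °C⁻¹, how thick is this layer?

H = Δh/(αΔT) = 0.12 / (2.8×10⁻⁴ × 0.48) ≈ 892.9 m

H ≈ 893 m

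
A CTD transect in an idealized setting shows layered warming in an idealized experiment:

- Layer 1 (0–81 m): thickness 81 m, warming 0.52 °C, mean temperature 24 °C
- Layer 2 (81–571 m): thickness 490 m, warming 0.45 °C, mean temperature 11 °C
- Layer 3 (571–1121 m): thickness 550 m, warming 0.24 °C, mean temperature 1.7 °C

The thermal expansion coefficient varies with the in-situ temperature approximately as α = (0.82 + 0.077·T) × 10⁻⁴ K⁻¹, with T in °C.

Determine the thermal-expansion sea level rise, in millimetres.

60.5 mm of thermosteric rise

Layer 1: α = (0.82 + 0.077×24)×10⁻⁴ = 2.668×10⁻⁴ K⁻¹
Layer 2: α = (0.82 + 0.077×11)×10⁻⁴ = 1.667×10⁻⁴ K⁻¹
Layer 3: α = (0.82 + 0.077×1.7)×10⁻⁴ = 0.9509×10⁻⁴ K⁻¹
Layer 1: 0.52 × 81 × 2.668×10⁻⁴ = 0.011237616 m
81–571 m: 490 × 0.45 × 1.667×10⁻⁴ = 0.03675735 m
571–1121 m: 0.24 × 0.9509×10⁻⁴ × 550 = 0.01255188 m
Δh = 0.011237616 + 0.03675735 + 0.01255188 = 0.060546846 m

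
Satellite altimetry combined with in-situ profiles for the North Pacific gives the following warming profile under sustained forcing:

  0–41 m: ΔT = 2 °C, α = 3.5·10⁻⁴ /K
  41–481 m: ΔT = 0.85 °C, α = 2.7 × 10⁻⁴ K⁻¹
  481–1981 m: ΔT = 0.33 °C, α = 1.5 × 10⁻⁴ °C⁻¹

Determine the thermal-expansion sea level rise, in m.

Layer 1: 3.5×10⁻⁴ × 2 × 41 = 0.02870 m
41–481 m: 2.7×10⁻⁴ × 0.85 × 440 = 0.10098 m
1.5×10⁻⁴ × 1500 × 0.33 = 0.07425 m
Δh = 0.02870 + 0.10098 + 0.07425 = 0.20393 m

Δh ≈ 0.204 m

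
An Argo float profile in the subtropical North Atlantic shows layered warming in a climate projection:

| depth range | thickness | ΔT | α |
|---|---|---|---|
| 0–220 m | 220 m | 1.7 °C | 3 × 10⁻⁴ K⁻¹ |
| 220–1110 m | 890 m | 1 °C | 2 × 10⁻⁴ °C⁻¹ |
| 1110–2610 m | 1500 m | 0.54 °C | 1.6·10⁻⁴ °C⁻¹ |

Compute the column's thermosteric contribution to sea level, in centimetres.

42.0 cm of thermosteric rise

0–220 m: 220 × 1.7 × 3×10⁻⁴ = 0.11220 m
220–1110 m: 2×10⁻⁴ × 1 × 890 = 0.17800 m
1.6×10⁻⁴ × 1500 × 0.54 = 0.12960 m
Δh = 0.11220 + 0.17800 + 0.12960 = 0.41980 m ≈ 42.0 cm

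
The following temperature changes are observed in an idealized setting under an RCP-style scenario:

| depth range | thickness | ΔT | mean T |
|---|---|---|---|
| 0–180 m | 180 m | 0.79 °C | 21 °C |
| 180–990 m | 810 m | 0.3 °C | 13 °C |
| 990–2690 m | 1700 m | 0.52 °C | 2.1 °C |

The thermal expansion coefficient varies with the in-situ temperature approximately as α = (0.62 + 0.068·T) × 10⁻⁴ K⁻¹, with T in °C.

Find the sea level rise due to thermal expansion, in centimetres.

13 cm

Layer 1: α = (0.62 + 0.068×21)×10⁻⁴ = 2.048×10⁻⁴ K⁻¹
Layer 2: α = (0.62 + 0.068×13)×10⁻⁴ = 1.504×10⁻⁴ K⁻¹
Layer 3: α = (0.62 + 0.068×2.1)×10⁻⁴ = 0.7628×10⁻⁴ K⁻¹
2.048×10⁻⁴ × 180 × 0.79 = 0.02912256 m
Layer 2: 0.3 × 1.504×10⁻⁴ × 810 = 0.0365472 m
0.52 × 1700 × 0.7628×10⁻⁴ = 0.06743152 m
Δh = 0.02912256 + 0.0365472 + 0.06743152 = 0.13310128 m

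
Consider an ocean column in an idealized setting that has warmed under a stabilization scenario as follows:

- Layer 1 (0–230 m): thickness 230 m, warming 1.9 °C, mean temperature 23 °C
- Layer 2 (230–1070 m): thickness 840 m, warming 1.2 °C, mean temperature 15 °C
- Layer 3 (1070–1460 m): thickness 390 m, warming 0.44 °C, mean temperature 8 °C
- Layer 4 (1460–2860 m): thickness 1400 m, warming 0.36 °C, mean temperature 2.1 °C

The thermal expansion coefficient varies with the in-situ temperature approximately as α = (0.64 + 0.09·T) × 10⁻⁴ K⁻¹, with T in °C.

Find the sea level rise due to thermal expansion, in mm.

about 384 mm

Layer 1: α = (0.64 + 0.09×23)×10⁻⁴ = 2.71×10⁻⁴ K⁻¹
Layer 2: α = (0.64 + 0.09×15)×10⁻⁴ = 1.99×10⁻⁴ K⁻¹
Layer 3: α = (0.64 + 0.09×8)×10⁻⁴ = 1.36×10⁻⁴ K⁻¹
Layer 4: α = (0.64 + 0.09×2.1)×10⁻⁴ = 0.829×10⁻⁴ K⁻¹
0–230 m: 1.9 × 2.71×10⁻⁴ × 230 = 0.118427 m
230–1070 m: 1.99×10⁻⁴ × 1.2 × 840 = 0.200592 m
1070–1460 m: 390 × 0.44 × 1.36×10⁻⁴ = 0.0233376 m
Layer 4: 0.829×10⁻⁴ × 0.36 × 1400 = 0.0417816 m
Δh = 0.118427 + 0.200592 + 0.0233376 + 0.0417816 = 0.3841382 m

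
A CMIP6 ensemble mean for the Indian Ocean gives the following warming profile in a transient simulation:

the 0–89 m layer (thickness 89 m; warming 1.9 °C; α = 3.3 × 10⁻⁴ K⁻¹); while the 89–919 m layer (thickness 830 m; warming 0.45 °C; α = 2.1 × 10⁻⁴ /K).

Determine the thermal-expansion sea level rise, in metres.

0–89 m: 3.3×10⁻⁴ × 1.9 × 89 = 0.055803 m
Layer 2: 2.1×10⁻⁴ × 0.45 × 830 = 0.078435 m
Δh = 0.055803 + 0.078435 = 0.134238 m

Δh = 0.134 m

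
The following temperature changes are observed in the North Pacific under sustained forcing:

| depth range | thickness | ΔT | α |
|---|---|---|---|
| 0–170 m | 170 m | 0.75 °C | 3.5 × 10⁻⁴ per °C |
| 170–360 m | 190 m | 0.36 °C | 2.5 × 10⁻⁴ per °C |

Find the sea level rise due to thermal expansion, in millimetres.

61.7 mm

0.75 × 3.5×10⁻⁴ × 170 = 0.044625 m
Layer 2: 190 × 2.5×10⁻⁴ × 0.36 = 0.01710 m
Δh = 0.044625 + 0.01710 = 0.061725 m ≈ 61.7 mm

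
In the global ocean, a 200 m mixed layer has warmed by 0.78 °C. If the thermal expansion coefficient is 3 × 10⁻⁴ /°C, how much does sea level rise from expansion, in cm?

4.68 cm

Δh = αΔT·H = 3×10⁻⁴ × 0.78 × 200 = 0.04680 m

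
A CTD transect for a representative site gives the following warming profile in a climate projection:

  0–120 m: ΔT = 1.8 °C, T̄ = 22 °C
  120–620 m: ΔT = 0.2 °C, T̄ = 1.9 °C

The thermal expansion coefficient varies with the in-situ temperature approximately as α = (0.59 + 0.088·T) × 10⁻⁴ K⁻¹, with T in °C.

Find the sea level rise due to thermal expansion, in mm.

62 mm

Layer 1: α = (0.59 + 0.088×22)×10⁻⁴ = 2.526×10⁻⁴ K⁻¹
Layer 2: α = (0.59 + 0.088×1.9)×10⁻⁴ = 0.7572×10⁻⁴ K⁻¹
Layer 1: 2.526×10⁻⁴ × 120 × 1.8 = 0.0545616 m
0.2 × 0.7572×10⁻⁴ × 500 = 0.007572 m
Δh = 0.0545616 + 0.007572 = 0.0621336 m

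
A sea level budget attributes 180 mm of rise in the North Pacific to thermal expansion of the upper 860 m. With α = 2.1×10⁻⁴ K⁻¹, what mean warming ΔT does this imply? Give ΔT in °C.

ΔT = Δh/(αH) = 0.18 / (2.1×10⁻⁴ × 860) ≈ 0.9967 °C

ΔT ≈ 0.997 °C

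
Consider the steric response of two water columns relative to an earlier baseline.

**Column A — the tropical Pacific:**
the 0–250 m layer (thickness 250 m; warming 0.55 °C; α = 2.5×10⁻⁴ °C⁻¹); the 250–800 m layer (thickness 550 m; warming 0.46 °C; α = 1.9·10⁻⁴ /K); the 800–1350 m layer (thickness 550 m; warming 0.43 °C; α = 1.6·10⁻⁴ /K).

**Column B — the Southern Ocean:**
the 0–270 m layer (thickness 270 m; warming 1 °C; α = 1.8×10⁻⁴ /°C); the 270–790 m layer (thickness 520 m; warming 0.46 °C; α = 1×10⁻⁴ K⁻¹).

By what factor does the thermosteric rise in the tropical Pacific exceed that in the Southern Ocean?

1.7

A Layer 1: 250 × 2.5×10⁻⁴ × 0.55 = 0.034375 m
A Layer 2: 1.9×10⁻⁴ × 550 × 0.46 = 0.04807 m
A 800–1350 m: 0.43 × 550 × 1.6×10⁻⁴ = 0.03784 m
A total: 0.120285 m
B Layer 1: 1.8×10⁻⁴ × 270 × 1 = 0.04860 m
B 1×10⁻⁴ × 0.46 × 520 = 0.02392 m
B total: 0.07252 m
Ratio: 0.120285 / 0.07252 ≈ 1.659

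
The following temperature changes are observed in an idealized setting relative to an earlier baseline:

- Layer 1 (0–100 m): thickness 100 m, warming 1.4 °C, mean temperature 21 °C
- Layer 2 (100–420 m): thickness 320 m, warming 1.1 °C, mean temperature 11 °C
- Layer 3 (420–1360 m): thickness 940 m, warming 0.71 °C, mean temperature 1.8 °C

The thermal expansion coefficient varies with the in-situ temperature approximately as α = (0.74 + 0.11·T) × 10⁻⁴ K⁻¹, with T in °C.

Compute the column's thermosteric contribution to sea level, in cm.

17 cm of thermosteric rise

Layer 1: α = (0.74 + 0.11×21)×10⁻⁴ = 3.05×10⁻⁴ K⁻¹
Layer 2: α = (0.74 + 0.11×11)×10⁻⁴ = 1.95×10⁻⁴ K⁻¹
Layer 3: α = (0.74 + 0.11×1.8)×10⁻⁴ = 0.938×10⁻⁴ K⁻¹
0–100 m: 100 × 1.4 × 3.05×10⁻⁴ = 0.04270 m
1.95×10⁻⁴ × 1.1 × 320 = 0.06864 m
0.938×10⁻⁴ × 0.71 × 940 = 0.06260212 m
Δh = 0.04270 + 0.06864 + 0.06260212 = 0.17394212 m ≈ 17 cm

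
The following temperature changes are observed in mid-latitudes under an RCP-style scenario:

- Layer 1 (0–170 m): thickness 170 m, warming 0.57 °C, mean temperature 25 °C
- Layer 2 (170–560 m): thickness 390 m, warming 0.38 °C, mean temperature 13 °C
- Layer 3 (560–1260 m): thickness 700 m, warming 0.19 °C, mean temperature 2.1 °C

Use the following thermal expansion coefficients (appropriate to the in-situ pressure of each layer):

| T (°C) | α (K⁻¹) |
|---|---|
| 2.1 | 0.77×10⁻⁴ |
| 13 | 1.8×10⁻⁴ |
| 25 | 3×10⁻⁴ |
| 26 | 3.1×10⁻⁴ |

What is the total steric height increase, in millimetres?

about 66 mm

Layer 1 at 25 °C → α = 3×10⁻⁴ K⁻¹
Layer 2 at 13 °C → α = 1.8×10⁻⁴ K⁻¹
Layer 3 at 2.1 °C → α = 0.77×10⁻⁴ K⁻¹
0–170 m: 0.57 × 3×10⁻⁴ × 170 = 0.02907 m
170–560 m: 1.8×10⁻⁴ × 0.38 × 390 = 0.026676 m
560–1260 m: 700 × 0.19 × 0.77×10⁻⁴ = 0.010241 m
Δh = 0.02907 + 0.026676 + 0.010241 = 0.065987 m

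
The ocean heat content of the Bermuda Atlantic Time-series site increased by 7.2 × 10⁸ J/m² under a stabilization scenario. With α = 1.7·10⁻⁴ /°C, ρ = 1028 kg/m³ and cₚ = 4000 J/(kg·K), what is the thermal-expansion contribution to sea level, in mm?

Δh = 29.8 mm

Δh = αQ/(ρcₚ) = 1.7×10⁻⁴ × 7.2×10⁸ / (1028 × 4000) ≈ 0.029767 m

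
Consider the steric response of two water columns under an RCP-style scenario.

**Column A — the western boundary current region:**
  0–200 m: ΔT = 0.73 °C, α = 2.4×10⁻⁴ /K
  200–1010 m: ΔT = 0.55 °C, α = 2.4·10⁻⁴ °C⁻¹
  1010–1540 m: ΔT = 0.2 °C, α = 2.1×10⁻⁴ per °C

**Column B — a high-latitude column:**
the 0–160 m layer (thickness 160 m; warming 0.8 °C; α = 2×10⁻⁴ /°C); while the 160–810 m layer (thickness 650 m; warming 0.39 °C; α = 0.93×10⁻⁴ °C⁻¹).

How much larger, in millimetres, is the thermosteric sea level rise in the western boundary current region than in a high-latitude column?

Δh_A − Δh_B ≈ 120 mm

A 0–200 m: 2.4×10⁻⁴ × 200 × 0.73 = 0.03504 m
A Layer 2: 810 × 2.4×10⁻⁴ × 0.55 = 0.10692 m
A 0.2 × 2.1×10⁻⁴ × 530 = 0.02226 m
A total: 0.16422 m
B Layer 1: 2×10⁻⁴ × 0.8 × 160 = 0.02560 m
B 0.39 × 650 × 0.93×10⁻⁴ = 0.0235755 m
B total: 0.0491755 m
Difference: 0.16422 − 0.0491755 = 0.1150445 m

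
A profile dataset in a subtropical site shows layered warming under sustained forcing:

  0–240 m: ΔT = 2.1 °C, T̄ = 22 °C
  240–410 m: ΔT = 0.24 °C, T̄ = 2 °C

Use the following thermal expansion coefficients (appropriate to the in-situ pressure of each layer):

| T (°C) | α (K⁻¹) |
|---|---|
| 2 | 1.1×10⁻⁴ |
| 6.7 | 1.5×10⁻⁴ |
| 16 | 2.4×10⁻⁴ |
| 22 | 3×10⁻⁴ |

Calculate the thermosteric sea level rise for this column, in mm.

Layer 1 at 22 °C → α = 3×10⁻⁴ K⁻¹
Layer 2 at 2 °C → α = 1.1×10⁻⁴ K⁻¹
0–240 m: 240 × 3×10⁻⁴ × 2.1 = 0.15120 m
1.1×10⁻⁴ × 170 × 0.24 = 0.004488 m
Δh = 0.15120 + 0.004488 = 0.155688 m

Δh ≈ 156 mm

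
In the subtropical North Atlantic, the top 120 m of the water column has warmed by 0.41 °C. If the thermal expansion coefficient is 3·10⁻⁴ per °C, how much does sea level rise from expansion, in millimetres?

14.8 mm of thermosteric rise

Δh = αΔT·H = 3×10⁻⁴ × 0.41 × 120 = 0.01476 m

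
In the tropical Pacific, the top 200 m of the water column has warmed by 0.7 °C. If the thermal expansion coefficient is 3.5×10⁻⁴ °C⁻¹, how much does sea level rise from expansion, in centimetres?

Δh = αΔT·H = 3.5×10⁻⁴ × 0.7 × 200 = 0.04900 m

Δh ≈ 4.90 cm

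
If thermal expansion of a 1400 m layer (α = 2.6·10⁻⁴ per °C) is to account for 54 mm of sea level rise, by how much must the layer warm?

ΔT ≈ 0.148 K

ΔT = Δh/(αH) = 0.054 / (2.6×10⁻⁴ × 1400) ≈ 0.1484 K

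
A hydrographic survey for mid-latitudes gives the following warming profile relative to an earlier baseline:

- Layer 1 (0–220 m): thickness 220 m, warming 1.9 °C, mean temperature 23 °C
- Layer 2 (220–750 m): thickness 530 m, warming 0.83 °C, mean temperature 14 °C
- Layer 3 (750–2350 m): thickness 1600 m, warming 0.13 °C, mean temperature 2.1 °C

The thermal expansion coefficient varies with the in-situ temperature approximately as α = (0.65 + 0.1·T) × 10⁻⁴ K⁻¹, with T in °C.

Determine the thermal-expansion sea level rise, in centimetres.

Layer 1: α = (0.65 + 0.1×23)×10⁻⁴ = 2.95×10⁻⁴ K⁻¹
Layer 2: α = (0.65 + 0.1×14)×10⁻⁴ = 2.05×10⁻⁴ K⁻¹
Layer 3: α = (0.65 + 0.1×2.1)×10⁻⁴ = 0.86×10⁻⁴ K⁻¹
Layer 1: 220 × 1.9 × 2.95×10⁻⁴ = 0.12331 m
Layer 2: 2.05×10⁻⁴ × 530 × 0.83 = 0.0901795 m
750–2350 m: 0.86×10⁻⁴ × 1600 × 0.13 = 0.017888 m
Δh = 0.12331 + 0.0901795 + 0.017888 = 0.2313775 m

23.1 cm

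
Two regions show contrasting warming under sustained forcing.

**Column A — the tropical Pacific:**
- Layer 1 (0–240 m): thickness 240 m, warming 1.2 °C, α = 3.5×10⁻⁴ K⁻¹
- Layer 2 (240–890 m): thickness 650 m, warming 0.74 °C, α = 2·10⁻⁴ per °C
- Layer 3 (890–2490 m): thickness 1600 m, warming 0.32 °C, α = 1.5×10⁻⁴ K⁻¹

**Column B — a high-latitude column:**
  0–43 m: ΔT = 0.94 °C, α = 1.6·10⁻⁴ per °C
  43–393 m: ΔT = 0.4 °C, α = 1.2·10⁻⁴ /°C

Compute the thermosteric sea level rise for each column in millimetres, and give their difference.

A 3.5×10⁻⁴ × 1.2 × 240 = 0.10080 m
A Layer 2: 650 × 0.74 × 2×10⁻⁴ = 0.09620 m
A Layer 3: 1.5×10⁻⁴ × 0.32 × 1600 = 0.07680 m
A total: 0.27380 m
B 0–43 m: 0.94 × 43 × 1.6×10⁻⁴ = 0.0064672 m
B 1.2×10⁻⁴ × 350 × 0.4 = 0.01680 m
B total: 0.0232672 m
Difference: 0.27380 − 0.0232672 = 0.2505328 m

A: 274 mm; B: 23.3 mm; difference 251 mm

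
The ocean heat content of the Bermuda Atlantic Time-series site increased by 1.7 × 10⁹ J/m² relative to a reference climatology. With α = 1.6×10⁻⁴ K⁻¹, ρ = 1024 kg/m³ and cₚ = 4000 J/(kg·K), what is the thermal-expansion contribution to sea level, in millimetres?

Δh = αQ/(ρcₚ) = 1.6×10⁻⁴ × 1.7×10⁹ / (1024 × 4000) ≈ 0.066406 m

Δh ≈ 66 mm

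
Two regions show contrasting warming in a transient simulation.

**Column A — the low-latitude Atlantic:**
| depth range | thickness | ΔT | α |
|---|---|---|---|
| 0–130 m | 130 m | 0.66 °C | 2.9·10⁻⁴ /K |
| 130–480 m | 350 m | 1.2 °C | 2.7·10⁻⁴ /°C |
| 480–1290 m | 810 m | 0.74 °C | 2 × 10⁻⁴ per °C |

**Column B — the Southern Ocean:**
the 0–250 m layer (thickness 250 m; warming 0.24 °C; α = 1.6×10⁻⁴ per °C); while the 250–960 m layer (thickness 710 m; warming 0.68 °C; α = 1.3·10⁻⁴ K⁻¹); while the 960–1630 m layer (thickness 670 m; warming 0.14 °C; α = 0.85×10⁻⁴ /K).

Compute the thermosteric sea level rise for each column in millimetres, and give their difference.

A 0.66 × 2.9×10⁻⁴ × 130 = 0.024882 m
A 2.7×10⁻⁴ × 1.2 × 350 = 0.11340 m
A Layer 3: 2×10⁻⁴ × 810 × 0.74 = 0.11988 m
A total: 0.258162 m
B 1.6×10⁻⁴ × 250 × 0.24 = 0.00960 m
B Layer 2: 1.3×10⁻⁴ × 0.68 × 710 = 0.062764 m
B Layer 3: 670 × 0.14 × 0.85×10⁻⁴ = 0.007973 m
B total: 0.080337 m
Difference: 0.258162 − 0.080337 = 0.177825 m

A: 260 mm; B: 80 mm; difference 180 mm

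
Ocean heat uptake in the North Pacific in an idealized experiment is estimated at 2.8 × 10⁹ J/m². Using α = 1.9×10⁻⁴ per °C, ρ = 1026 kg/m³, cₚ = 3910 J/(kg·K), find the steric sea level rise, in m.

about 0.133 m

Δh = αQ/(ρcₚ) = 1.9×10⁻⁴ × 2.8×10⁹ / (1026 × 3910) ≈ 0.13261 m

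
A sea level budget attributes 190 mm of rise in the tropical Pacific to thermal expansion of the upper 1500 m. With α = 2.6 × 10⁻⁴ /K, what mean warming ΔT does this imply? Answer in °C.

ΔT ≈ 0.487 °C

ΔT = Δh/(αH) = 0.19 / (2.6×10⁻⁴ × 1500) ≈ 0.4872 °C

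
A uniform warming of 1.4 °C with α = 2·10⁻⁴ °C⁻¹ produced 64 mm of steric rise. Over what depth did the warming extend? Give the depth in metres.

about 230 m

H = Δh/(αΔT) = 0.064 / (2×10⁻⁴ × 1.4) ≈ 228.6 m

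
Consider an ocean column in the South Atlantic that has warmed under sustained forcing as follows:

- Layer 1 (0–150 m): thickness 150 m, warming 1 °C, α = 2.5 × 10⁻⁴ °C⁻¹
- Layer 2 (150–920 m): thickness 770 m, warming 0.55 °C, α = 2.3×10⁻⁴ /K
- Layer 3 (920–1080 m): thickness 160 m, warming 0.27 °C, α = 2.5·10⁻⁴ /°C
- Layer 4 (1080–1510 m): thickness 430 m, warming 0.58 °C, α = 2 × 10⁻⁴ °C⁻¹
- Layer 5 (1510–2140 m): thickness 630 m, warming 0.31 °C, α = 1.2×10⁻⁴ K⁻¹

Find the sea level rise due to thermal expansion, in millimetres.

219 mm

2.5×10⁻⁴ × 1 × 150 = 0.03750 m
Layer 2: 770 × 0.55 × 2.3×10⁻⁴ = 0.097405 m
2.5×10⁻⁴ × 160 × 0.27 = 0.01080 m
0.58 × 430 × 2×10⁻⁴ = 0.04988 m
1510–2140 m: 0.31 × 630 × 1.2×10⁻⁴ = 0.023436 m
Δh = 0.03750 + 0.097405 + 0.01080 + 0.04988 + 0.023436 = 0.219021 m ≈ 219 mm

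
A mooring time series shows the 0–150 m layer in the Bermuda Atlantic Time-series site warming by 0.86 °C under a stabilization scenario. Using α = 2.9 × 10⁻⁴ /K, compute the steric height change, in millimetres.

about 37.4 mm

Δh = αΔT·H = 2.9×10⁻⁴ × 0.86 × 150 = 0.03741 m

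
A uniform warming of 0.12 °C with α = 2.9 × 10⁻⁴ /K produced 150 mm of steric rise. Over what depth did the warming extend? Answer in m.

4300 m

H = Δh/(αΔT) = 0.15 / (2.9×10⁻⁴ × 0.12) ≈ 4310 m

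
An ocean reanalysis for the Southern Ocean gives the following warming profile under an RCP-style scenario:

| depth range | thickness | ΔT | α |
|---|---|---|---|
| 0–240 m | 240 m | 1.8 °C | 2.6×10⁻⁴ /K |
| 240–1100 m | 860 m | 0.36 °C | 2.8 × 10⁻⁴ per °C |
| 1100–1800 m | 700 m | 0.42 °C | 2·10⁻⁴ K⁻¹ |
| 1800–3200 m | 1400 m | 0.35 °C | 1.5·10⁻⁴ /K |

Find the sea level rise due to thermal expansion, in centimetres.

Δh ≈ 33 cm

Layer 1: 1.8 × 2.6×10⁻⁴ × 240 = 0.11232 m
240–1100 m: 2.8×10⁻⁴ × 0.36 × 860 = 0.086688 m
1100–1800 m: 2×10⁻⁴ × 0.42 × 700 = 0.05880 m
Layer 4: 1400 × 0.35 × 1.5×10⁻⁴ = 0.07350 m
Δh = 0.11232 + 0.086688 + 0.05880 + 0.07350 = 0.331308 m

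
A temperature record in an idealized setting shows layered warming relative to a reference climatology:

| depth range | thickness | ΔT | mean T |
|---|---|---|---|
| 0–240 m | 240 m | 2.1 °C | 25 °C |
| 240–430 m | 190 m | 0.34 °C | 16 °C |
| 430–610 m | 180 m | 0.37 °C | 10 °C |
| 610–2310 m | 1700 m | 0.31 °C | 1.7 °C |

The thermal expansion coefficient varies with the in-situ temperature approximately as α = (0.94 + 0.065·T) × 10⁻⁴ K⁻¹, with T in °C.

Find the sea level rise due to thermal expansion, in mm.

Layer 1: α = (0.94 + 0.065×25)×10⁻⁴ = 2.565×10⁻⁴ K⁻¹
Layer 2: α = (0.94 + 0.065×16)×10⁻⁴ = 1.98×10⁻⁴ K⁻¹
Layer 3: α = (0.94 + 0.065×10)×10⁻⁴ = 1.59×10⁻⁴ K⁻¹
Layer 4: α = (0.94 + 0.065×1.7)×10⁻⁴ = 1.0505×10⁻⁴ K⁻¹
240 × 2.1 × 2.565×10⁻⁴ = 0.129276 m
0.34 × 190 × 1.98×10⁻⁴ = 0.0127908 m
0.37 × 180 × 1.59×10⁻⁴ = 0.0105894 m
1700 × 0.31 × 1.0505×10⁻⁴ = 0.05536135 m
Δh = 0.129276 + 0.0127908 + 0.0105894 + 0.05536135 = 0.20801755 m

Δh = 208 mm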